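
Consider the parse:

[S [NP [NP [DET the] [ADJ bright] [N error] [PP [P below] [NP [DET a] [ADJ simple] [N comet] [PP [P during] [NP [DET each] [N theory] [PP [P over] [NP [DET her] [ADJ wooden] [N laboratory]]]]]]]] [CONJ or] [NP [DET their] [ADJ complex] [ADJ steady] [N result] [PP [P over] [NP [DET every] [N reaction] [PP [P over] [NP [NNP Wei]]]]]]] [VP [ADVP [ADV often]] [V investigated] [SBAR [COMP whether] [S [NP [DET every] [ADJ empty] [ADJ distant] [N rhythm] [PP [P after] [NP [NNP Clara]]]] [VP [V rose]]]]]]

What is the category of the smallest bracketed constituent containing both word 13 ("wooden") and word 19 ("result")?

Both words fall inside [NP the bright error below a simple comet during each theory over her wooden laboratory or their complex steady result over every reaction over Wei] (words 1–24), and no smaller constituent contains them both. Label: NP.

NP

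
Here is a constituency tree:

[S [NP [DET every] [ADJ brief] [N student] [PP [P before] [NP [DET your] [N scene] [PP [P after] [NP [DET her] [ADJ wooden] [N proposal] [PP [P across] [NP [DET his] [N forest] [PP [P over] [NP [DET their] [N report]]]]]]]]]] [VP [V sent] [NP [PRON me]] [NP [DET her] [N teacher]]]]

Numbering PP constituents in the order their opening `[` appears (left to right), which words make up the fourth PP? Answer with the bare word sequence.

over their report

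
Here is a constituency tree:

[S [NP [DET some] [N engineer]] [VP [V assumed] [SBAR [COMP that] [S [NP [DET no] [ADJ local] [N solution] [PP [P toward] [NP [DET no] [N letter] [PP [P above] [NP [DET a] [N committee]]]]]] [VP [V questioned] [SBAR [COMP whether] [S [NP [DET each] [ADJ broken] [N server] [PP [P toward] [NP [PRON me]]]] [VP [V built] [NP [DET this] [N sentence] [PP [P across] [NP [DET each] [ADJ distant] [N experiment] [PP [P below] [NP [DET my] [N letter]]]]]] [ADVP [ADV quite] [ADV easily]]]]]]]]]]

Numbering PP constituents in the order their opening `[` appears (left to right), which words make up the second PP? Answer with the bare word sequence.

In left-to-right order the PP constituents are "toward no letter above a committee"; "above a committee"; "toward me"; "across each distant experiment below my letter"; "below my letter". Number 2 is "above a committee".

above a committee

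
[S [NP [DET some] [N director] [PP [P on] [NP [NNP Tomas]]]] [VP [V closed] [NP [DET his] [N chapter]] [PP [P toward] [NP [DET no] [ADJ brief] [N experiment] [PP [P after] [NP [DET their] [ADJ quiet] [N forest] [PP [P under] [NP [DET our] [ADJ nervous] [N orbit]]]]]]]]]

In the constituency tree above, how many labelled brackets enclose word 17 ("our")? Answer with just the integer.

9

Path from the root down to the word: S → VP → PP → NP → PP → NP → PP → NP → DET. That is 9 enclosing brackets.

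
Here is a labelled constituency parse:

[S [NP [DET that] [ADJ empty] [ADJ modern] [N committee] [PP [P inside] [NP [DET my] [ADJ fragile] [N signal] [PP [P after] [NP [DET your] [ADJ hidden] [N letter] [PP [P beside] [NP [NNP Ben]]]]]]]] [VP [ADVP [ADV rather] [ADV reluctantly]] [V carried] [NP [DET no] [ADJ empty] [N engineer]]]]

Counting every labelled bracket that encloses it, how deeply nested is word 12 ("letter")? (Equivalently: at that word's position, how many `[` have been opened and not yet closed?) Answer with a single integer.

7

Path from the root down to the word: S → NP → PP → NP → PP → NP → N. That is 7 enclosing brackets.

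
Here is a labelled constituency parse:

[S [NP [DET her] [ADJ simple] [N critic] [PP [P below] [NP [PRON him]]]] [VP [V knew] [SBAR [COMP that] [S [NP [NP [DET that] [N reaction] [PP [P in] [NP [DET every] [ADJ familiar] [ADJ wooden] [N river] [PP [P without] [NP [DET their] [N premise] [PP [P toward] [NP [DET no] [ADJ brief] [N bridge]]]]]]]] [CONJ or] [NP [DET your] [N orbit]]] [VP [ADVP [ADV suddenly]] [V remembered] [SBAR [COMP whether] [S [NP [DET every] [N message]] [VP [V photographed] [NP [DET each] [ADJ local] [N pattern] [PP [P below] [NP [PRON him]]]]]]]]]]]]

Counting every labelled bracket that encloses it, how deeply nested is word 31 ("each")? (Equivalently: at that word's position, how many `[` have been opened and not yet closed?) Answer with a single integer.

10

Path from the root down to the word: S → VP → SBAR → S → VP → SBAR → S → VP → NP → DET. That is 10 enclosing brackets.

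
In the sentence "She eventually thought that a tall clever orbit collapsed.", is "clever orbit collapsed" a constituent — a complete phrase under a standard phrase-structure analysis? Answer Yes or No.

No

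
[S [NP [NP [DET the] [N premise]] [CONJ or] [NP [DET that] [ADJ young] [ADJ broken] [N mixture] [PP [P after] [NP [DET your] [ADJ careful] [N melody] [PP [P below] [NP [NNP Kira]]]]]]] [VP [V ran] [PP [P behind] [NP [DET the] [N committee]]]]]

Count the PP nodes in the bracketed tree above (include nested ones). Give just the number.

Scanning left to right, an opening `[PP` appears at word positions 8, 12, 15 — 3 in total.

3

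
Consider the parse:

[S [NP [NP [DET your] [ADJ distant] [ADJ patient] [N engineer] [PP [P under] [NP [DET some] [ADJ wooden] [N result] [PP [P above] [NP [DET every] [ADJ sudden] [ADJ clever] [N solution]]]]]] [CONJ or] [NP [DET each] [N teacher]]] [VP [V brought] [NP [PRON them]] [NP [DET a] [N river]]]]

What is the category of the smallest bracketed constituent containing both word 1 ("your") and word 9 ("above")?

NP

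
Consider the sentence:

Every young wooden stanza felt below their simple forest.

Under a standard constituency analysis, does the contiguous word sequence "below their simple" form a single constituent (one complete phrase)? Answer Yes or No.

No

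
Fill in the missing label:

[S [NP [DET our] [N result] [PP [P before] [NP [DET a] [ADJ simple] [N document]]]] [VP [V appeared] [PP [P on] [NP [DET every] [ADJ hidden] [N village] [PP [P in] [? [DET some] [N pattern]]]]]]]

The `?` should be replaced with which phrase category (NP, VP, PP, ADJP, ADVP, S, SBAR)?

NP

Looking at what the `?` directly dominates — DET 'some', N 'pattern' — this is a noun phrase (NP).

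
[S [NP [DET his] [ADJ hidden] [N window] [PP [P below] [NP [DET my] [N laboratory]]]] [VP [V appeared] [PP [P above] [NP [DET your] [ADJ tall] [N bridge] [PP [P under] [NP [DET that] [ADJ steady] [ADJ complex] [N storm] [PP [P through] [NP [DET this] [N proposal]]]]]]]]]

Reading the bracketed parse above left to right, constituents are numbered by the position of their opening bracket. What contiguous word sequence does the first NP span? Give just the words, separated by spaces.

In left-to-right order the NP constituents are "his hidden window below my laboratory"; "my laboratory"; "your tall bridge under that steady complex storm through this proposal"; "that steady complex storm through this proposal"; "this proposal". Number 1 is "his hidden window below my laboratory".

his hidden window below my laboratory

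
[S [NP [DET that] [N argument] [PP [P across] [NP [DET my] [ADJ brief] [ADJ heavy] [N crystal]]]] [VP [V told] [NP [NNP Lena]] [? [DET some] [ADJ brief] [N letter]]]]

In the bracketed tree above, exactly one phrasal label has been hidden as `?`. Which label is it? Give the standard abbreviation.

A constituent whose immediate children are DET 'some', ADJ 'brief', N 'letter' is a noun phrase: NP.

NP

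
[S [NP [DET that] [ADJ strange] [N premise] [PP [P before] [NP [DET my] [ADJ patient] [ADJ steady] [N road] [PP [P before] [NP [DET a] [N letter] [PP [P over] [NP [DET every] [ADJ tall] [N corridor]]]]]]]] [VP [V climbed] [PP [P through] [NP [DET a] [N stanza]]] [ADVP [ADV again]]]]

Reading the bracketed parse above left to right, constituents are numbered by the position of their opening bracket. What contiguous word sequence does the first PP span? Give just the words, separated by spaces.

before my patient steady road before a letter over every tall corridor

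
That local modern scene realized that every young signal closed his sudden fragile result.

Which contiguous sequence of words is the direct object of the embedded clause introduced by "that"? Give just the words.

his sudden fragile result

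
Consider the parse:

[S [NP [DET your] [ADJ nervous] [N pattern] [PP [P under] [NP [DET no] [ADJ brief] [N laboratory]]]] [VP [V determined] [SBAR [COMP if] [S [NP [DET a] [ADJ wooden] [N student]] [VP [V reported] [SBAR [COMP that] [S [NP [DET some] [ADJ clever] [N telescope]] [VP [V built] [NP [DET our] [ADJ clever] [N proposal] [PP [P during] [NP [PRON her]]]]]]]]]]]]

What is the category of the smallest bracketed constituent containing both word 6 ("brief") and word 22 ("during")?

S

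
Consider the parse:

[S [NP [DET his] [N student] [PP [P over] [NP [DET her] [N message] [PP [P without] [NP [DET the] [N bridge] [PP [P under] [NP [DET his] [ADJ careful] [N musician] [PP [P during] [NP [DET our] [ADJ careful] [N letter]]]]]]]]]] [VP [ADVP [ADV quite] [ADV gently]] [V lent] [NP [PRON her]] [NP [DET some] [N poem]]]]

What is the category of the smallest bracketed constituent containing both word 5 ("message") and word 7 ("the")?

NP

Word 5 lies under S → NP → PP → NP → N; word 7 lies under S → NP → PP → NP → PP → NP → DET. The lowest shared node is the NP.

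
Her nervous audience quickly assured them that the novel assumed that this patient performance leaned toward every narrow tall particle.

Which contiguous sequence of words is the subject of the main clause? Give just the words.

her nervous audience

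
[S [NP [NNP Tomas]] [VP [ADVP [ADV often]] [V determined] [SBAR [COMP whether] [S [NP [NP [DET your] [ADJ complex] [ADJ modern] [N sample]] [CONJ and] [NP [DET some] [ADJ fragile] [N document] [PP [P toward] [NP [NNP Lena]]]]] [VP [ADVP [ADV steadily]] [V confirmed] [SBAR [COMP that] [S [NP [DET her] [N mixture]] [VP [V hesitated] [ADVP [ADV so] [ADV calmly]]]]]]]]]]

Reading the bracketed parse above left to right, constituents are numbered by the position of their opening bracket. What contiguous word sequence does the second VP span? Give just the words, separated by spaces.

steadily confirmed that her mixture hesitated so calmly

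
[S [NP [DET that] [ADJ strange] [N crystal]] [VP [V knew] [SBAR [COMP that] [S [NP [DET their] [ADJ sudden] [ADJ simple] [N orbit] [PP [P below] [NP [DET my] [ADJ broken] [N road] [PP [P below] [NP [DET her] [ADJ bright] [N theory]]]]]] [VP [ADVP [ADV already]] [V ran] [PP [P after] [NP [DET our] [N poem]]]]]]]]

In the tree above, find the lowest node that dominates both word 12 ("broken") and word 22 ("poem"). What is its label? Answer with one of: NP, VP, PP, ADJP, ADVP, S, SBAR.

S

The smallest bracket enclosing both words is [S their sudden simple orbit below my broken road below her bright theory already ran after our poem], so the label is S.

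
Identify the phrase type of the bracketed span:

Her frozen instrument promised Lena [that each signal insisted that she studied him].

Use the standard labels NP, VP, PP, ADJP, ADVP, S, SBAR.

"that" is the head of the bracketed span, so the span is a subordinate clause: SBAR.

SBAR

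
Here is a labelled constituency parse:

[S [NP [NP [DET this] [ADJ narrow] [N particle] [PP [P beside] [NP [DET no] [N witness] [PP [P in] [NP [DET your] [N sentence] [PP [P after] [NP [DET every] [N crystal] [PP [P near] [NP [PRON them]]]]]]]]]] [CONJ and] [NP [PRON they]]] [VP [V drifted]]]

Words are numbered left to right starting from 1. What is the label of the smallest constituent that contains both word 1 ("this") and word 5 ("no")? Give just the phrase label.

NP

Word 1 lies under S → NP → NP → DET; word 5 lies under S → NP → NP → PP → NP → DET. The lowest shared node is the NP.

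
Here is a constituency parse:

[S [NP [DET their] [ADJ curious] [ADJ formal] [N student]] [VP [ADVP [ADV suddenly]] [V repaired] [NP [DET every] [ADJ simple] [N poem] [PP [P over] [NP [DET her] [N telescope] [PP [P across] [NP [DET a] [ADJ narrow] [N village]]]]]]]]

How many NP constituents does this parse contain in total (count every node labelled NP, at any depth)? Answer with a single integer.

4

Listing each NP by its span: [NP their curious formal student]; [NP every simple poem over her telescope across a narrow village]; [NP her telescope across a narrow village]; [NP a narrow village] — that makes 4.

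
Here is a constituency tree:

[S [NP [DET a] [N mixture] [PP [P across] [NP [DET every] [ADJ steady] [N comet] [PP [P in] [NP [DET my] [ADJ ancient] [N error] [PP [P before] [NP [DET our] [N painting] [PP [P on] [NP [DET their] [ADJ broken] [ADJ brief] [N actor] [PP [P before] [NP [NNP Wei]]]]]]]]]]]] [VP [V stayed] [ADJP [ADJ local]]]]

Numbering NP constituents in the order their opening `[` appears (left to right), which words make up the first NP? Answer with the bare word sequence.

a mixture across every steady comet in my ancient error before our painting on their broken brief actor before Wei

In left-to-right order the NP constituents are "a mixture across every steady comet in my ancient error before our painting on their broken brief actor before Wei"; "every steady comet in my ancient error before our painting on their broken brief actor before Wei"; "my ancient error before our painting on their broken brief actor before Wei"; "our painting on their broken brief actor before Wei"; "their broken brief actor before Wei"; "Wei". Number 1 is "a mixture across every steady comet in my ancient error before our painting on their broken brief actor before Wei".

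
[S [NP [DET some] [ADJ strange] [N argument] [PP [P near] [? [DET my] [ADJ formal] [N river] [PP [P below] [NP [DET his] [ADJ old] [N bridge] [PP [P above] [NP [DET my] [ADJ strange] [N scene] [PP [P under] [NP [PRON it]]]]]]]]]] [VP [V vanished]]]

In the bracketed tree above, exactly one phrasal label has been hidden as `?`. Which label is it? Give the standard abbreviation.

The `?` node immediately contains: DET 'my', ADJ 'formal', N 'river', PP. That is the internal structure of a noun phrase, so the label is NP.

NP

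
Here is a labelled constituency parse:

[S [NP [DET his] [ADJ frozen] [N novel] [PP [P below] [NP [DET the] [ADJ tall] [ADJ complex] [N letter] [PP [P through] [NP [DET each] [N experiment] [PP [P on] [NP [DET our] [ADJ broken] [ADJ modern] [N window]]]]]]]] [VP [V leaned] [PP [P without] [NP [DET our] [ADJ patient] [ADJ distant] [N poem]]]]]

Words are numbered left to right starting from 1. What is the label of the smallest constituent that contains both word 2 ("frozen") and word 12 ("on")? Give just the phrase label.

NP

The smallest bracket enclosing both words is [NP his frozen novel below the tall complex letter through each experiment on our broken modern window], so the label is NP.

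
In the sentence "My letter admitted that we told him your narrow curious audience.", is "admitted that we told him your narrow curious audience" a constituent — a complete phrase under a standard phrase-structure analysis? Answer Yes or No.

"admitted that we told him your narrow curious audience" is exactly the verb phrase [VP admitted that we told him your narrow curious audience], a complete constituent.

Yes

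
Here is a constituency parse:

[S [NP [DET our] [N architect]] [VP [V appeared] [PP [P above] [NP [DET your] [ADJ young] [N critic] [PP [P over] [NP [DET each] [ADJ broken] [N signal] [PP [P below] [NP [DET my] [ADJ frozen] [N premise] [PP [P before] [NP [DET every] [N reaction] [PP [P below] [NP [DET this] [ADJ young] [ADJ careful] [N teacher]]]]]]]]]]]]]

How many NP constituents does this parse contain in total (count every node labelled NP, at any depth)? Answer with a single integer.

The NP constituents are: [NP our architect]; [NP your young critic over each broken signal below my frozen premise before every reaction below this young careful teacher]; [NP each broken signal below my frozen premise before every reaction below this young careful teacher]; [NP my frozen premise before every reaction below this young careful teacher]; [NP every reaction below this young careful teacher]; [NP this young careful teacher]. Total: 6.

6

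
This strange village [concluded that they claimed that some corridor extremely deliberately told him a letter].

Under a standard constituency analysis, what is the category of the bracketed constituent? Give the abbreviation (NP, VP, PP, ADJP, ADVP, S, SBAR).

VP

"concluded" is the head of the bracketed span, so the span is a verb phrase: VP.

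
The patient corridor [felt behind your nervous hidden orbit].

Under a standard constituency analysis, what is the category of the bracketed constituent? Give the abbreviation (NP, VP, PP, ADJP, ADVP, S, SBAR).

VP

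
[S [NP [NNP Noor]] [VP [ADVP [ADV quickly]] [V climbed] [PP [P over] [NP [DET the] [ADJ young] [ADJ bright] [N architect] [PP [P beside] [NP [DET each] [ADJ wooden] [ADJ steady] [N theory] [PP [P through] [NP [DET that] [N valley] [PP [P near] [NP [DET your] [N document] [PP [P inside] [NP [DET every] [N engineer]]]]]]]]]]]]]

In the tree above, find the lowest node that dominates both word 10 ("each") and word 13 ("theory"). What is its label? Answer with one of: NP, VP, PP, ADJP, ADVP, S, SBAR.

Both words fall inside [NP each wooden steady theory through that valley near your document inside every engineer] (words 10–22), and no smaller constituent contains them both. Label: NP.

NP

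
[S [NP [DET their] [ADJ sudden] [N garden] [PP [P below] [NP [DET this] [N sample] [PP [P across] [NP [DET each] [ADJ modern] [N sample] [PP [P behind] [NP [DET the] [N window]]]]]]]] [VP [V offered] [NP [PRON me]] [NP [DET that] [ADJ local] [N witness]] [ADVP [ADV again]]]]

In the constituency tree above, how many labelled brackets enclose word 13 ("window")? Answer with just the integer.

9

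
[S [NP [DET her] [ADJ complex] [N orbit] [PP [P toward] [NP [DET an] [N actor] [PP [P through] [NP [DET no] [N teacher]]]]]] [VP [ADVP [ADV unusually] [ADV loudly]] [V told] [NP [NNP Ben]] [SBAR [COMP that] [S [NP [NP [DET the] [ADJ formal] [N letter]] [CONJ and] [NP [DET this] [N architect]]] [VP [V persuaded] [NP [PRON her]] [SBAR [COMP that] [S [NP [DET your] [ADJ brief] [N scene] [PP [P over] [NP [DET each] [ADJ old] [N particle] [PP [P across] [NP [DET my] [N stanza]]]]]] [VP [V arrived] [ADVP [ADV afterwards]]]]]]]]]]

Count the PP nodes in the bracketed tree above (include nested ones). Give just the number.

4

Listing each PP by its span: [PP toward an actor through no teacher]; [PP through no teacher]; [PP over each old particle across my stanza]; [PP across my stanza] — that makes 4.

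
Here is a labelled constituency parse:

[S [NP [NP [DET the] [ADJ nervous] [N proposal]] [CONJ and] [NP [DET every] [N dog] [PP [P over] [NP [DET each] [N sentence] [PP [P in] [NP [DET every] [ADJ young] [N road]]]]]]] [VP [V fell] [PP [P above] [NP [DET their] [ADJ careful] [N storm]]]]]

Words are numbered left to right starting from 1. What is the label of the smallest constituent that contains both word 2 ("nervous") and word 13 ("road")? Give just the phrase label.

NP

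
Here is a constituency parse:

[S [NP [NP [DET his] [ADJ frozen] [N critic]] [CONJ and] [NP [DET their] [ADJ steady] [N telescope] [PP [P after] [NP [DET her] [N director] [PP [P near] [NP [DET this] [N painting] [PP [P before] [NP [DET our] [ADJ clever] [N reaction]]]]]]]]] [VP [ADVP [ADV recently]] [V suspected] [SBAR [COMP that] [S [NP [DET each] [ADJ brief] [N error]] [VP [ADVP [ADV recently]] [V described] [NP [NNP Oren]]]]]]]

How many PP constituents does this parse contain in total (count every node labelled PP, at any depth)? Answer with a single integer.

3

Scanning left to right, an opening `[PP` appears at word positions 8, 11, 14 — 3 in total.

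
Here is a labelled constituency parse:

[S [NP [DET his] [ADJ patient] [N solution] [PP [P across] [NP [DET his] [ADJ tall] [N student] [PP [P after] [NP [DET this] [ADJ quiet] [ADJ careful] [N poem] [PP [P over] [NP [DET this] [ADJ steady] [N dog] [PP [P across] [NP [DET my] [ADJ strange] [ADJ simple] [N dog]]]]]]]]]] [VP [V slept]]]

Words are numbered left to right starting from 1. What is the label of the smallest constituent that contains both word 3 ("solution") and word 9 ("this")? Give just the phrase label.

NP

Word 3 lies under S → NP → N; word 9 lies under S → NP → PP → NP → PP → NP → DET. The lowest shared node is the NP.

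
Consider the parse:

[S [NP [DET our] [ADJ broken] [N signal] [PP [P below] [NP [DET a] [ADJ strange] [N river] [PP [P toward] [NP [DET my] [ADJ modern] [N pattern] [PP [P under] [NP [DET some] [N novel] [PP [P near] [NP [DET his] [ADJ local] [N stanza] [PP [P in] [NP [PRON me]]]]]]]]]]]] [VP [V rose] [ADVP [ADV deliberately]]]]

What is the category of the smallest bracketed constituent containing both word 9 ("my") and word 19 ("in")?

NP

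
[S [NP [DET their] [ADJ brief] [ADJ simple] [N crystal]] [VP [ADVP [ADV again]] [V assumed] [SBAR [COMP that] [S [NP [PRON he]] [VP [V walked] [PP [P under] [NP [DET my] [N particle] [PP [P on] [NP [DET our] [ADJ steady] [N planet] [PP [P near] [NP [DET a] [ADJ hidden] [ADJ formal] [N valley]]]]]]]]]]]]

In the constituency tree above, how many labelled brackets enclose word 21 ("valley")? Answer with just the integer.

The word sits inside N, which is inside NP, inside PP, inside NP, inside PP, inside NP, inside PP, inside VP, inside S, inside SBAR, inside VP, inside S — 12 brackets in all.

12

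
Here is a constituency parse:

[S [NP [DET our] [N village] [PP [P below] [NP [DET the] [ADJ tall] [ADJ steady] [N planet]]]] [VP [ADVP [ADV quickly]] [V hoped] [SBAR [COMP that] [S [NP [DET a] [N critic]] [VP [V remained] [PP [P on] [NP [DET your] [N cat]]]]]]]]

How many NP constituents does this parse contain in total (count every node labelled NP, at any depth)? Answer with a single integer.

4

Scanning left to right, an opening `[NP` appears at word positions 1, 4, 11, 15 — 4 in total.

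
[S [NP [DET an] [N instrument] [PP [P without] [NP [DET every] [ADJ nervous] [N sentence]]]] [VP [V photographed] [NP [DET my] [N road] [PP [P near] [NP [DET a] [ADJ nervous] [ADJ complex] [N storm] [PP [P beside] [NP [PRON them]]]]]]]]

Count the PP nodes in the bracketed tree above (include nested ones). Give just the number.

3

Scanning left to right, an opening `[PP` appears at word positions 3, 10, 15 — 3 in total.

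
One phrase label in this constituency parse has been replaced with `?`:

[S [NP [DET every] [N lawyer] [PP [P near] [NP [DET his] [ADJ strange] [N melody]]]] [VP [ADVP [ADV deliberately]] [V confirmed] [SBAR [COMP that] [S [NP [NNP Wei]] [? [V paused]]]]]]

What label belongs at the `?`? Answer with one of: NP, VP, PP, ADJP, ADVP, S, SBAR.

VP

Looking at what the `?` directly dominates — V 'paused' — this is a verb phrase (VP).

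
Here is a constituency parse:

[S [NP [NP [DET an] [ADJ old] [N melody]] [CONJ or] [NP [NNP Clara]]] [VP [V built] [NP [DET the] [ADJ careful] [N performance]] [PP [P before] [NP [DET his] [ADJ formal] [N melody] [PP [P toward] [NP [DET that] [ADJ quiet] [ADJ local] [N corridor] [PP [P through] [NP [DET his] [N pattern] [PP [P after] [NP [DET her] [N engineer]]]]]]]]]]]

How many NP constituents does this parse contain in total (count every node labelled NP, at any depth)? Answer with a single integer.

The NP constituents are: [NP an old melody or Clara]; [NP an old melody]; [NP Clara]; [NP the careful performance]; [NP his formal melody toward that quiet local corridor through his pattern after her engineer]; [NP that quiet local corridor through his pattern after her engineer] …. Total: 8.

8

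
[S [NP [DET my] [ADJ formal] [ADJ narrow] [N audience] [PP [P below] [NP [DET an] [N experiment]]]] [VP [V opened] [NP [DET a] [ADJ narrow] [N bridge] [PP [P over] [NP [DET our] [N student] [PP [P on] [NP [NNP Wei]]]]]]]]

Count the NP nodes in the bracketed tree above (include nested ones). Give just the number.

5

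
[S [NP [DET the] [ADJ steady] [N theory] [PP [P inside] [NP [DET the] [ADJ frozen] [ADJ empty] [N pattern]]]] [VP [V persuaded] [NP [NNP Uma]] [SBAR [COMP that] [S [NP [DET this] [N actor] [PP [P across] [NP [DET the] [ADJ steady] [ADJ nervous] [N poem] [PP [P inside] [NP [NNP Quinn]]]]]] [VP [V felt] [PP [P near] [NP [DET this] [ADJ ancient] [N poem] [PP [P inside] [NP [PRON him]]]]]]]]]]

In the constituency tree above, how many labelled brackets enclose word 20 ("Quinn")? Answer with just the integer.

Counting open brackets not yet closed at "Quinn": [S [VP [SBAR [S [NP [PP [NP [PP [NP [NNP = 10.

10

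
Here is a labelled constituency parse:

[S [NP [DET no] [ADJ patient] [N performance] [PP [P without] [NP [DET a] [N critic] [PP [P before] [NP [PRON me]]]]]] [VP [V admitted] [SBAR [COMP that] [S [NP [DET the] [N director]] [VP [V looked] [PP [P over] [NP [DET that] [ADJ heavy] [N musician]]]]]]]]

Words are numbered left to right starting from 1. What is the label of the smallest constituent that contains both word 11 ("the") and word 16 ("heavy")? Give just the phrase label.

S

Both words fall inside [S the director looked over that heavy musician] (words 11–17), and no smaller constituent contains them both. Label: S.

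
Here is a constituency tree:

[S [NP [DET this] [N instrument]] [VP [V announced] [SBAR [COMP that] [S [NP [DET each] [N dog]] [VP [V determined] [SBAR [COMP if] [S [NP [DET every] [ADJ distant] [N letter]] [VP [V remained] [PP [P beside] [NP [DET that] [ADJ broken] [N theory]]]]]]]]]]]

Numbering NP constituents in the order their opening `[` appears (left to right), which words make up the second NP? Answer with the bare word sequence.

The NP opening brackets appear, in order, over: "this instrument"; "each dog"; "every distant letter"; "that broken theory". The second one spans "each dog".

each dog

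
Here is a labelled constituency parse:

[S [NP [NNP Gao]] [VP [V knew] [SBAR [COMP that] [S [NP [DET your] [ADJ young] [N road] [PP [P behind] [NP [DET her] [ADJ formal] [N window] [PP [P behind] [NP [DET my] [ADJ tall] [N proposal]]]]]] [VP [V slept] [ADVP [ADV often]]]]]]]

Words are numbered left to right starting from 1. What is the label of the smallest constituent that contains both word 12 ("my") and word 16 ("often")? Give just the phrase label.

S

The smallest bracket enclosing both words is [S your young road behind her formal window behind my tall proposal slept often], so the label is S.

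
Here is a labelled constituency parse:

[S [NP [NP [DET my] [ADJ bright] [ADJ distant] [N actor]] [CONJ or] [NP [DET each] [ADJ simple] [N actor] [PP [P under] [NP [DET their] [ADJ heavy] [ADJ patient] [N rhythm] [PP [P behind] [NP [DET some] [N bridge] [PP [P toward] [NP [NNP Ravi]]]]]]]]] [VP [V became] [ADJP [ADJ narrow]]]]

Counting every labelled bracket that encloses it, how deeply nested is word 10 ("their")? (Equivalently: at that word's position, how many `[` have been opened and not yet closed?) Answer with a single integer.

6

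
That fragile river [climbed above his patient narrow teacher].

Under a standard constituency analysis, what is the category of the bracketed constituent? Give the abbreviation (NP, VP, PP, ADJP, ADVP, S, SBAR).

VP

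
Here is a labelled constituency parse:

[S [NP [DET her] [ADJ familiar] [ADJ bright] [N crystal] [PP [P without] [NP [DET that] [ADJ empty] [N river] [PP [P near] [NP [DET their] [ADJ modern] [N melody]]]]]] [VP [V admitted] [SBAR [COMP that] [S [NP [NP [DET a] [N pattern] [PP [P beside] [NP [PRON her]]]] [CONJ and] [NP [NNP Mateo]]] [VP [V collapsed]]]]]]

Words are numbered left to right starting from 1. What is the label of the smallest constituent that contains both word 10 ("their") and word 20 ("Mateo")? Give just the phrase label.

S

Both words fall inside [S her familiar bright crystal without that empty river near their modern melody admitted that a pattern beside her and Mateo collapsed] (words 1–21), and no smaller constituent contains them both. Label: S.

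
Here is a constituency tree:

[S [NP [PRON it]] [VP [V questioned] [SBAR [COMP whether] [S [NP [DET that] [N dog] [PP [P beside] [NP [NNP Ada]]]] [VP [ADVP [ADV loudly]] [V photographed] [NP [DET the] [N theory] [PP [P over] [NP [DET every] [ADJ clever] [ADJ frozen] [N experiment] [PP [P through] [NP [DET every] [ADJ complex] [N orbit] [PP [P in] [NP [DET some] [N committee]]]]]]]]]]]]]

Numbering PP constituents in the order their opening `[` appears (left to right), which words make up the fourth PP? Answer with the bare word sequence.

In left-to-right order the PP constituents are "beside Ada"; "over every clever frozen experiment through every complex orbit in some committee"; "through every complex orbit in some committee"; "in some committee". Number 4 is "in some committee".

in some committee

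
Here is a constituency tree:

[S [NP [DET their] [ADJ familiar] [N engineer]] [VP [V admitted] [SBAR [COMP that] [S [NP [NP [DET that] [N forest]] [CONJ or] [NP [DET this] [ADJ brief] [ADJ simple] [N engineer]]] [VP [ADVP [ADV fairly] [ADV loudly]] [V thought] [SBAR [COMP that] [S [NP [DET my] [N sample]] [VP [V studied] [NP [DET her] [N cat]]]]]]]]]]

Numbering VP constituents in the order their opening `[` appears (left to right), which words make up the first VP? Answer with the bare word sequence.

The VP opening brackets appear, in order, over: "admitted that that forest or this brief simple engineer fairly loudly thought that my sample studied her cat"; "fairly loudly thought that my sample studied her cat"; "studied her cat". The first one spans "admitted that that forest or this brief simple engineer fairly loudly thought that my sample studied her cat".

admitted that that forest or this brief simple engineer fairly loudly thought that my sample studied her cat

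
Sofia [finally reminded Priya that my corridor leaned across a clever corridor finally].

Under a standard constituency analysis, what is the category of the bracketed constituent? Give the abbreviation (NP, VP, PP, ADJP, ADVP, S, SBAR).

VP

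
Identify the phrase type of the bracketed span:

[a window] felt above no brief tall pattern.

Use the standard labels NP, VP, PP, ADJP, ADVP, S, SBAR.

"window" is the head of the bracketed span, so the span is a noun phrase: NP.

NP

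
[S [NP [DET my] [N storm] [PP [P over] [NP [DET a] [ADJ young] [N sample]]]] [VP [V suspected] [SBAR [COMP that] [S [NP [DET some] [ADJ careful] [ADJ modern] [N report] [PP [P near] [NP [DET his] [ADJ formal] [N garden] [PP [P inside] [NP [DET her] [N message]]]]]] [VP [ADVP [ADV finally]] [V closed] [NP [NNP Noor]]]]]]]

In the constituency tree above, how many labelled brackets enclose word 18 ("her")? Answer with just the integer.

10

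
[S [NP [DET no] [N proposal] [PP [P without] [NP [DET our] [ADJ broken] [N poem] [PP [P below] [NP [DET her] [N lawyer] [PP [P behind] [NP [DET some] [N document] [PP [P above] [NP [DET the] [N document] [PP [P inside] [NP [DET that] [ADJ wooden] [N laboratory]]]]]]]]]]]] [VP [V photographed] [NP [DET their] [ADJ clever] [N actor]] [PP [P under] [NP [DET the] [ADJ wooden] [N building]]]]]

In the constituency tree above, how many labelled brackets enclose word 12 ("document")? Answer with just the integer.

9

Path from the root down to the word: S → NP → PP → NP → PP → NP → PP → NP → N. That is 9 enclosing brackets.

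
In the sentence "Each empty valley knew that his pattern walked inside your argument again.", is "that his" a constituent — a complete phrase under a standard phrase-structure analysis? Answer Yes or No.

"that" belongs to the complementizer "that" while "his" belongs to the clause "his pattern walked inside your argument again"; a span that runs across that boundary is not a single phrase.

No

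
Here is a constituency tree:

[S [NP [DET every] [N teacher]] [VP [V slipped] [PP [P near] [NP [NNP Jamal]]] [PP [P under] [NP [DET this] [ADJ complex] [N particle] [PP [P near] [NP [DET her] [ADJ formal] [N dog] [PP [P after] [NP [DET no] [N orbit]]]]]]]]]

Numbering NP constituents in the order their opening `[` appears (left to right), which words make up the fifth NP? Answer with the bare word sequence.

The NP opening brackets appear, in order, over: "every teacher"; "Jamal"; "this complex particle near her formal dog after no orbit"; "her formal dog after no orbit"; "no orbit". The fifth one spans "no orbit".

no orbit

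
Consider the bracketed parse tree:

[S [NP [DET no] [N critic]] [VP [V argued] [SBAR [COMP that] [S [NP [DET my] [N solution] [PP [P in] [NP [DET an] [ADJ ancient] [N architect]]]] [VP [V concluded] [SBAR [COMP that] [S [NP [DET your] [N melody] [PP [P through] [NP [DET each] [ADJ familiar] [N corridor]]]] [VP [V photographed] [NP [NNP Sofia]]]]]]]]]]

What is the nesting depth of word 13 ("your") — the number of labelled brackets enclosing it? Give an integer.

9

Path from the root down to the word: S → VP → SBAR → S → VP → SBAR → S → NP → DET. That is 9 enclosing brackets.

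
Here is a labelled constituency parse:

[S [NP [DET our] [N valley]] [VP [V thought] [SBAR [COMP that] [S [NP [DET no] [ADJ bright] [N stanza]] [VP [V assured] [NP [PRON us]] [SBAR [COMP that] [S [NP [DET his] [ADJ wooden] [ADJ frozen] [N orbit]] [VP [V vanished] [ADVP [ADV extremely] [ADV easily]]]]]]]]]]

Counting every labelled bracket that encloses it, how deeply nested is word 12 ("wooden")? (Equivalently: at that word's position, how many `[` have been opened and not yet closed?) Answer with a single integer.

9

The word sits inside ADJ, which is inside NP, inside S, inside SBAR, inside VP, inside S, inside SBAR, inside VP, inside S — 9 brackets in all.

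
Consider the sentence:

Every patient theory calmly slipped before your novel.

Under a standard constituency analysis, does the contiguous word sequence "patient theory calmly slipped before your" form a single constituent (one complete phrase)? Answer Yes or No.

No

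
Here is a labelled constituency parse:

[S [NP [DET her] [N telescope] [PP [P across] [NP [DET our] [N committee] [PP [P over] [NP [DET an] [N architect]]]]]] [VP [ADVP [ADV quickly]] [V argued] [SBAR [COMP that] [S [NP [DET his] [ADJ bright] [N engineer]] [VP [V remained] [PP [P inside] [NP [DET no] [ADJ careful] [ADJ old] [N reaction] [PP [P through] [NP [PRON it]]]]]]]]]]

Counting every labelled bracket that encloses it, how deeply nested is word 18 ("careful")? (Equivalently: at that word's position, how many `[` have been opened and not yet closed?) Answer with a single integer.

8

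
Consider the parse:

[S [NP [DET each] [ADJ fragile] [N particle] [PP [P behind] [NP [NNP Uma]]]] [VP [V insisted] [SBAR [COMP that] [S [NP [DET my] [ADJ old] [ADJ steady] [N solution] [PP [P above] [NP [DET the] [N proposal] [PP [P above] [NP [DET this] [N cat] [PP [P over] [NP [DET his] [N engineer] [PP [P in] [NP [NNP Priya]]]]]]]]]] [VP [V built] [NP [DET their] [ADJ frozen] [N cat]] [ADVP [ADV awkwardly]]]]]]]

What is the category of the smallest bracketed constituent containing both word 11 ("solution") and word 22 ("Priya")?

NP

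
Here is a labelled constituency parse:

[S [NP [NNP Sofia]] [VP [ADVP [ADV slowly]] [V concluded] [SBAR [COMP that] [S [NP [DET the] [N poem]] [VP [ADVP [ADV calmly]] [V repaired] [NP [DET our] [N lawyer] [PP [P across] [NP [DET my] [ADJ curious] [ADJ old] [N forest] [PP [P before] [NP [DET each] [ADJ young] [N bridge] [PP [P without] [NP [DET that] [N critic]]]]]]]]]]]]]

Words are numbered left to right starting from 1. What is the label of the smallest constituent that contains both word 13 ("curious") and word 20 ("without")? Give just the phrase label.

NP

The smallest bracket enclosing both words is [NP my curious old forest before each young bridge without that critic], so the label is NP.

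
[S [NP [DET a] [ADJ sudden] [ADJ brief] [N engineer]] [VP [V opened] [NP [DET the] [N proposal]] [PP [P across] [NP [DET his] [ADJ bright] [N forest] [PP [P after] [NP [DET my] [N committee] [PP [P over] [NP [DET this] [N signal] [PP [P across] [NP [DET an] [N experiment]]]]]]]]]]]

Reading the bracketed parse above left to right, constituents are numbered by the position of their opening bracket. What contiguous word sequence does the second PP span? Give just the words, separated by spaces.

after my committee over this signal across an experiment

Opening `[PP` markers occur at word positions 8, 12, 15, 18; the second of these opens the constituent [PP after my committee over this signal across an experiment].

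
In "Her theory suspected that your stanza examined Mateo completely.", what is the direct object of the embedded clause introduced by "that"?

"examined" heads the VP of the embedded clause introduced by "that", and "Mateo" is its direct object.

Mateo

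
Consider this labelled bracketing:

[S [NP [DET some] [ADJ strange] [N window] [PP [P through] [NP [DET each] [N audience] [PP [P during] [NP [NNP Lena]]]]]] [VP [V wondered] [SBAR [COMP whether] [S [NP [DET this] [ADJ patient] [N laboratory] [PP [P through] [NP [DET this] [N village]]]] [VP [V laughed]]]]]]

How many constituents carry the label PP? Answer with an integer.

3

Scanning left to right, an opening `[PP` appears at word positions 4, 7, 14 — 3 in total.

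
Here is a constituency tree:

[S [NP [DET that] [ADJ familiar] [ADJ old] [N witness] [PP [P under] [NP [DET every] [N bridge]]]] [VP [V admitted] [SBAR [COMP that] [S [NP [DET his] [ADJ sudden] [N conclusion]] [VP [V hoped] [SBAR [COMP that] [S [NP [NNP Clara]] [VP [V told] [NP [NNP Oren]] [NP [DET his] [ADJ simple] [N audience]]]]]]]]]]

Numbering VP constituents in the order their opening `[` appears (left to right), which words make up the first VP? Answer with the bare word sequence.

admitted that his sudden conclusion hoped that Clara told Oren his simple audience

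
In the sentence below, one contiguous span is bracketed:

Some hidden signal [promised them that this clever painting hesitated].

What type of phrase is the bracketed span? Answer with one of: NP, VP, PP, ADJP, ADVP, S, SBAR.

VP

The span is built around the verb "promised" — a verb phrase (VP).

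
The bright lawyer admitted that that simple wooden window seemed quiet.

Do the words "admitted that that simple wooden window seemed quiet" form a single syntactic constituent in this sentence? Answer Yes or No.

The sequence corresponds to a single VP node — the verb phrase "admitted that that simple wooden window seemed quiet".

Yes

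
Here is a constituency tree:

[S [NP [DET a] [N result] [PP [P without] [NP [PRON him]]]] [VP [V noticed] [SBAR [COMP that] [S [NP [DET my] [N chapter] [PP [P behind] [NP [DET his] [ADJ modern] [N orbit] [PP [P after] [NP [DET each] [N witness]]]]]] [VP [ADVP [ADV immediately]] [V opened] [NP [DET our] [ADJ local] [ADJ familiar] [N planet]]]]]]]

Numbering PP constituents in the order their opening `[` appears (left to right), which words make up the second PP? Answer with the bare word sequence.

In left-to-right order the PP constituents are "without him"; "behind his modern orbit after each witness"; "after each witness". Number 2 is "behind his modern orbit after each witness".

behind his modern orbit after each witness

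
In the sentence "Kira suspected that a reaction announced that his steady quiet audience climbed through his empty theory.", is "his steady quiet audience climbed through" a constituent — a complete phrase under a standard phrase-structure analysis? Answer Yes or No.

The smallest constituent containing the whole sequence is the clause [S his steady quiet audience climbed through his empty theory], but the sequence is only part of it — it straddles the boundary between noun phrase "his steady quiet audience" and verb phrase "climbed through his empty theory".

No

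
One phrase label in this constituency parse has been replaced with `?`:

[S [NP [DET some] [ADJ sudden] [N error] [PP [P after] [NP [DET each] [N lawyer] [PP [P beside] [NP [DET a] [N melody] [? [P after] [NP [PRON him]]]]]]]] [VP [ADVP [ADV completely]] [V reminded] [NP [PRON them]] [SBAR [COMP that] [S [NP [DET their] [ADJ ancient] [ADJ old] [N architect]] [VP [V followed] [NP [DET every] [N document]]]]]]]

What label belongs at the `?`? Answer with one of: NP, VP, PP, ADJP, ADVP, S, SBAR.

PP

Looking at what the `?` directly dominates — P 'after', NP — this is a prepositional phrase (PP).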